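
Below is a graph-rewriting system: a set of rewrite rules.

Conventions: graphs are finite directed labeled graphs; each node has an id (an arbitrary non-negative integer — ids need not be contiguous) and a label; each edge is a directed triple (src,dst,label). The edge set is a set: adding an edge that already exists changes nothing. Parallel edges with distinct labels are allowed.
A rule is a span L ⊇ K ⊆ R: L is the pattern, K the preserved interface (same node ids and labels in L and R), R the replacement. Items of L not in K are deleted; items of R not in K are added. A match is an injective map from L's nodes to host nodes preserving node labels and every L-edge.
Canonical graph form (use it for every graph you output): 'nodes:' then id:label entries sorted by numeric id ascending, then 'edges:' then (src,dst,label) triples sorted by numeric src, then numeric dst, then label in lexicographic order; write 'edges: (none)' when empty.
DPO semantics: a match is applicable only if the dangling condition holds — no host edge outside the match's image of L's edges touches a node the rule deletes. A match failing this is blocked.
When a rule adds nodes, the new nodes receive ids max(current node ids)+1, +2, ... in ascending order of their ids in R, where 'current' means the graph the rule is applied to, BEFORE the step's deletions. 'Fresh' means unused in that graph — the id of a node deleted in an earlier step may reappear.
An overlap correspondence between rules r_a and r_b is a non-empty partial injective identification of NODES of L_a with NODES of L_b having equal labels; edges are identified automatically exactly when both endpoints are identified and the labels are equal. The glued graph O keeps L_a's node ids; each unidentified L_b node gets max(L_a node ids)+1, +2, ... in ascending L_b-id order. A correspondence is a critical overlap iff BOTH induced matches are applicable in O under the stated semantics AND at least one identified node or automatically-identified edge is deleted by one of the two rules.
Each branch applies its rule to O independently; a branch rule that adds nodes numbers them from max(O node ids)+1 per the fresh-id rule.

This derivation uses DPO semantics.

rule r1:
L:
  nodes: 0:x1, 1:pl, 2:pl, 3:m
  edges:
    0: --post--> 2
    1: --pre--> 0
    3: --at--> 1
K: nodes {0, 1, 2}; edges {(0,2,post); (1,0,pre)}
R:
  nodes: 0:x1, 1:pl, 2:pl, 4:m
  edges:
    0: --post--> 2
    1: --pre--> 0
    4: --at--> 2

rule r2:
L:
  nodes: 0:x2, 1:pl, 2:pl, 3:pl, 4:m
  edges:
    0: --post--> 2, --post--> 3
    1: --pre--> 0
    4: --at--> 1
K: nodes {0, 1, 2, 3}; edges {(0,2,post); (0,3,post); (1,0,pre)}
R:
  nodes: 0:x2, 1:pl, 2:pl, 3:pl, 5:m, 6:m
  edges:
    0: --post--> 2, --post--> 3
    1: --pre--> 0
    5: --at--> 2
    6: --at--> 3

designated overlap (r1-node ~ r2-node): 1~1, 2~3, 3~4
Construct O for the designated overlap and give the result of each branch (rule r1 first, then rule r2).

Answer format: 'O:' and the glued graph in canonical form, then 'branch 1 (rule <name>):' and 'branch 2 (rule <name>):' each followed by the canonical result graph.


O:
nodes: 0:x1, 1:pl, 2:pl, 3:m, 4:x2, 5:pl
edges: (0,2,post); (1,0,pre); (1,4,pre); (3,1,at); (4,2,post); (4,5,post)
branch 1 (rule r1):
nodes: 0:x1, 1:pl, 2:pl, 4:x2, 5:pl, 6:m
edges: (0,2,post); (1,0,pre); (1,4,pre); (4,2,post); (4,5,post); (6,2,at)
branch 2 (rule r2):
nodes: 0:x1, 1:pl, 2:pl, 4:x2, 5:pl, 6:m, 7:m
edges: (0,2,post); (1,0,pre); (1,4,pre); (4,2,post); (4,5,post); (6,5,at); (7,2,at)


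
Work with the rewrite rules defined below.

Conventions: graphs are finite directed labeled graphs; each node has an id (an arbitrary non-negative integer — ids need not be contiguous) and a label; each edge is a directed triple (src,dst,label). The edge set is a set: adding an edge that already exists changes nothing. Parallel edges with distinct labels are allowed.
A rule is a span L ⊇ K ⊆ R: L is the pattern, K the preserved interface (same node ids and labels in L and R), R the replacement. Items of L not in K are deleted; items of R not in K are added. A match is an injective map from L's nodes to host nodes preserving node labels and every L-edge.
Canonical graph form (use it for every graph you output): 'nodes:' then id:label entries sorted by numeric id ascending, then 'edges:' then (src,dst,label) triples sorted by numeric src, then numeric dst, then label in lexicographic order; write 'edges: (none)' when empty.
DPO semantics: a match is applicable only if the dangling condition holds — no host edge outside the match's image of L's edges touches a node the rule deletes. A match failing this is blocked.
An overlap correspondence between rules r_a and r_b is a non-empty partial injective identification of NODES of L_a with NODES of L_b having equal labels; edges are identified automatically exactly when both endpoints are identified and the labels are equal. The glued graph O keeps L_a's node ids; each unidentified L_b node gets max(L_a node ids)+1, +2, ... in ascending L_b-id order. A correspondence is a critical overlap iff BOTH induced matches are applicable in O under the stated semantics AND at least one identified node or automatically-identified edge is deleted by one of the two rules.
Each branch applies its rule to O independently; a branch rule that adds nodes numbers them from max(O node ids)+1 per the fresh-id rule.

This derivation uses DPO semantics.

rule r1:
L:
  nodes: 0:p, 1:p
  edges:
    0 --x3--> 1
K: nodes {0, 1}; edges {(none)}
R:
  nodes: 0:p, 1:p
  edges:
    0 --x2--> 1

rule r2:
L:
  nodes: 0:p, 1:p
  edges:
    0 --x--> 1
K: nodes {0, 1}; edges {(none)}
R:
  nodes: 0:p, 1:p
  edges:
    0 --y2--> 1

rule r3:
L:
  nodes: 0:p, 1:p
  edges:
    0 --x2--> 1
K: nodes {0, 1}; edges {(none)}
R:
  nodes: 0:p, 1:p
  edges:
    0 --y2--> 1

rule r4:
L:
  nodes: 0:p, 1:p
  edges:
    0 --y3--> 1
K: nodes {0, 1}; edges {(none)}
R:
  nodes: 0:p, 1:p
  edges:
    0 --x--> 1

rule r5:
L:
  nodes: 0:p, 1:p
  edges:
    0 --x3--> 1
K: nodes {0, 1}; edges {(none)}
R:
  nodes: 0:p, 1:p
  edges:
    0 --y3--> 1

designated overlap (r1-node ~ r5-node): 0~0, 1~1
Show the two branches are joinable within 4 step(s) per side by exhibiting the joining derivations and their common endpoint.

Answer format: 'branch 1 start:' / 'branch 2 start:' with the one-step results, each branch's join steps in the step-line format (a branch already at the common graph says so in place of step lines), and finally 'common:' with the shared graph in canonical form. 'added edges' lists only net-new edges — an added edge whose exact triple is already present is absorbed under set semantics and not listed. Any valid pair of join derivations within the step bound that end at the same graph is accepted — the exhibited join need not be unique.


branch 1 start:
nodes: 0:p, 1:p
edges: (0,1,x2)
branch 2 start:
nodes: 0:p, 1:p
edges: (0,1,y3)
branch 1 step 1: rule r3; match: 0->0, 1->1; deleted nodes (none); deleted edges (0,1,x2); added nodes (none); added edges (0,1,y2); result: nodes: 0:p, 1:p edges: (0,1,y2)
branch 2 step 1: rule r4; match: 0->0, 1->1; deleted nodes (none); deleted edges (0,1,y3); added nodes (none); added edges (0,1,x); result: nodes: 0:p, 1:p edges: (0,1,x)
branch 2 step 2: rule r2; match: 0->0, 1->1; deleted nodes (none); deleted edges (0,1,x); added nodes (none); added edges (0,1,y2); result: nodes: 0:p, 1:p edges: (0,1,y2)
common:
nodes: 0:p, 1:p
edges: (0,1,y2)


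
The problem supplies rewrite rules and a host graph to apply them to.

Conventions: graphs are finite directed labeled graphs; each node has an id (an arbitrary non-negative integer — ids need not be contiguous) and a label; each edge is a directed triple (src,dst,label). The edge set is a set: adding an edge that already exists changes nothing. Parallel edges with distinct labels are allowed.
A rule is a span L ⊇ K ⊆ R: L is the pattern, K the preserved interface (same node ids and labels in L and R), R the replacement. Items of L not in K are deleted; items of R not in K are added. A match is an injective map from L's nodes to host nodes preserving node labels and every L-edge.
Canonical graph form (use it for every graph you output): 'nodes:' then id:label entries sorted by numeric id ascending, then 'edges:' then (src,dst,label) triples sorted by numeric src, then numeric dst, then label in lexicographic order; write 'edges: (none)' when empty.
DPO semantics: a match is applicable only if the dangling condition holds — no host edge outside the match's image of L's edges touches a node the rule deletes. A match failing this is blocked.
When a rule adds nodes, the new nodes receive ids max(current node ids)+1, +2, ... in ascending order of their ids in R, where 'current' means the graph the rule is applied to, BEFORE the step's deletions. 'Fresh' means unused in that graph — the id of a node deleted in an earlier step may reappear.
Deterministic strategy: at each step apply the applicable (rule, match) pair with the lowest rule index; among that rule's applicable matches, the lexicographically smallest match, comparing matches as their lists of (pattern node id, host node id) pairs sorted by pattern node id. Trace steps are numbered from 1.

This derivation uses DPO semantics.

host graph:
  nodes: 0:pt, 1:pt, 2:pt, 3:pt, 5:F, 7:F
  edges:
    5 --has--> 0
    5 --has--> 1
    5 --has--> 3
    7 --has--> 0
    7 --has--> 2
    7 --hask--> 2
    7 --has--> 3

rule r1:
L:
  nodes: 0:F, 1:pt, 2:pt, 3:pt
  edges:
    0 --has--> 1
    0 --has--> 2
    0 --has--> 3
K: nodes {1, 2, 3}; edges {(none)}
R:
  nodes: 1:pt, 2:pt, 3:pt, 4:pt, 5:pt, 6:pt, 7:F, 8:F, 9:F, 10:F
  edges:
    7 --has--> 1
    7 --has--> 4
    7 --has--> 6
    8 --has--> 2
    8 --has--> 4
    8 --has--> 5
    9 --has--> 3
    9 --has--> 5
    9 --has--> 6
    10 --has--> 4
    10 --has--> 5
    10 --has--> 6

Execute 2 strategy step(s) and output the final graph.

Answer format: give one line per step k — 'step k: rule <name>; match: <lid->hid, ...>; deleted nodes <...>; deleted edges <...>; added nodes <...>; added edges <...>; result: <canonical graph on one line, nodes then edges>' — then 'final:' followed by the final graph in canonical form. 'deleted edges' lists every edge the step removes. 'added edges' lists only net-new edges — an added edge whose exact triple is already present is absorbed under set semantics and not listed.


step 1: rule r1; match: 0->5, 1->0, 2->1, 3->3; deleted nodes 5; deleted edges (5,0,has); (5,1,has); (5,3,has); added nodes 8, 9, 10, 11, 12, 13, 14; added edges (11,0,has); (11,8,has); (11,10,has); (12,1,has); (12,8,has); (12,9,has); (13,3,has); (13,9,has); (13,10,has); (14,8,has); (14,9,has); (14,10,has); result: nodes: 0:pt, 1:pt, 2:pt, 3:pt, 7:F, 8:pt, 9:pt, 10:pt, 11:F, 12:F, 13:F, 14:F edges: (7,0,has); (7,2,has); (7,2,hask); (7,3,has); (11,0,has); (11,8,has); (11,10,has); (12,1,has); (12,8,has); (12,9,has); (13,3,has); (13,9,has); (13,10,has); (14,8,has); (14,9,has); (14,10,has)
step 2: rule r1; match: 0->11, 1->0, 2->8, 3->10; deleted nodes 11; deleted edges (11,0,has); (11,8,has); (11,10,has); added nodes 15, 16, 17, 18, 19, 20, 21; added edges (18,0,has); (18,15,has); (18,17,has); (19,8,has); (19,15,has); (19,16,has); (20,10,has); (20,16,has); (20,17,has); (21,15,has); (21,16,has); (21,17,has); result: nodes: 0:pt, 1:pt, 2:pt, 3:pt, 7:F, 8:pt, 9:pt, 10:pt, 12:F, 13:F, 14:F, 15:pt, 16:pt, 17:pt, 18:F, 19:F, 20:F, 21:F edges: (7,0,has); (7,2,has); (7,2,hask); (7,3,has); (12,1,has); (12,8,has); (12,9,has); (13,3,has); (13,9,has); (13,10,has); (14,8,has); (14,9,has); (14,10,has); (18,0,has); (18,15,has); (18,17,has); (19,8,has); (19,15,has); (19,16,has); (20,10,has); (20,16,has); (20,17,has); (21,15,has); (21,16,has); (21,17,has)
final:
nodes: 0:pt, 1:pt, 2:pt, 3:pt, 7:F, 8:pt, 9:pt, 10:pt, 12:F, 13:F, 14:F, 15:pt, 16:pt, 17:pt, 18:F, 19:F, 20:F, 21:F
edges: (7,0,has); (7,2,has); (7,2,hask); (7,3,has); (12,1,has); (12,8,has); (12,9,has); (13,3,has); (13,9,has); (13,10,has); (14,8,has); (14,9,has); (14,10,has); (18,0,has); (18,15,has); (18,17,has); (19,8,has); (19,15,has); (19,16,has); (20,10,has); (20,16,has); (20,17,has); (21,15,has); (21,16,has); (21,17,has)


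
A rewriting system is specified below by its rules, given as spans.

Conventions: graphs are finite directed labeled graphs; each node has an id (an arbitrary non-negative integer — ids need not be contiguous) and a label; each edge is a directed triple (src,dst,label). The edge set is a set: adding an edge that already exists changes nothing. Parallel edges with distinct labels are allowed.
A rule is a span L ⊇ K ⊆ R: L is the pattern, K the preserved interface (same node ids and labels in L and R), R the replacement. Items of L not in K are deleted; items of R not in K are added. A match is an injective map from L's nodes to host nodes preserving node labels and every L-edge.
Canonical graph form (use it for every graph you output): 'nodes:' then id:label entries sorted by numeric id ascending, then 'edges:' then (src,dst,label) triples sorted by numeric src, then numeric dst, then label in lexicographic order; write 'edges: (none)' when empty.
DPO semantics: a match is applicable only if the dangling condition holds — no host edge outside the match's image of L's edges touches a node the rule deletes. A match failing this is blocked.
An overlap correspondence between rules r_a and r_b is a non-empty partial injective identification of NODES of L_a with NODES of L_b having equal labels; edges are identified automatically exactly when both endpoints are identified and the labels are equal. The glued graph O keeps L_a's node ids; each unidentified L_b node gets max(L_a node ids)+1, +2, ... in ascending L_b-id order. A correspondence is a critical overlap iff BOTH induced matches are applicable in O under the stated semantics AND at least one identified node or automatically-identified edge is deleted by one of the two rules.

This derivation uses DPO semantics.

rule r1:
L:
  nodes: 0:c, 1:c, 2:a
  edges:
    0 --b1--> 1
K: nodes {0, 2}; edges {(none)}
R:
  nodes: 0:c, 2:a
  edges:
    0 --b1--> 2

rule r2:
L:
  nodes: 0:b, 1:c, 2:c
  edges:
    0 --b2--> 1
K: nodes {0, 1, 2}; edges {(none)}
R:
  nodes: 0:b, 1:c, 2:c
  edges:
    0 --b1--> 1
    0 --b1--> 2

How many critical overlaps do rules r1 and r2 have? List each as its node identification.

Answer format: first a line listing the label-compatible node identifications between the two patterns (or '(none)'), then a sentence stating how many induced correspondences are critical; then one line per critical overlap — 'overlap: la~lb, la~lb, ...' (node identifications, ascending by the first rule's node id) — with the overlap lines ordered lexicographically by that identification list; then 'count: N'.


label-compatible node identifications between L(r1) and L(r2): 0~1, 0~2, 1~1, 1~2
2 of the induced correspondences are critical overlaps of r1 and r2.
overlap: 0~1, 1~2
overlap: 1~2
count: 2


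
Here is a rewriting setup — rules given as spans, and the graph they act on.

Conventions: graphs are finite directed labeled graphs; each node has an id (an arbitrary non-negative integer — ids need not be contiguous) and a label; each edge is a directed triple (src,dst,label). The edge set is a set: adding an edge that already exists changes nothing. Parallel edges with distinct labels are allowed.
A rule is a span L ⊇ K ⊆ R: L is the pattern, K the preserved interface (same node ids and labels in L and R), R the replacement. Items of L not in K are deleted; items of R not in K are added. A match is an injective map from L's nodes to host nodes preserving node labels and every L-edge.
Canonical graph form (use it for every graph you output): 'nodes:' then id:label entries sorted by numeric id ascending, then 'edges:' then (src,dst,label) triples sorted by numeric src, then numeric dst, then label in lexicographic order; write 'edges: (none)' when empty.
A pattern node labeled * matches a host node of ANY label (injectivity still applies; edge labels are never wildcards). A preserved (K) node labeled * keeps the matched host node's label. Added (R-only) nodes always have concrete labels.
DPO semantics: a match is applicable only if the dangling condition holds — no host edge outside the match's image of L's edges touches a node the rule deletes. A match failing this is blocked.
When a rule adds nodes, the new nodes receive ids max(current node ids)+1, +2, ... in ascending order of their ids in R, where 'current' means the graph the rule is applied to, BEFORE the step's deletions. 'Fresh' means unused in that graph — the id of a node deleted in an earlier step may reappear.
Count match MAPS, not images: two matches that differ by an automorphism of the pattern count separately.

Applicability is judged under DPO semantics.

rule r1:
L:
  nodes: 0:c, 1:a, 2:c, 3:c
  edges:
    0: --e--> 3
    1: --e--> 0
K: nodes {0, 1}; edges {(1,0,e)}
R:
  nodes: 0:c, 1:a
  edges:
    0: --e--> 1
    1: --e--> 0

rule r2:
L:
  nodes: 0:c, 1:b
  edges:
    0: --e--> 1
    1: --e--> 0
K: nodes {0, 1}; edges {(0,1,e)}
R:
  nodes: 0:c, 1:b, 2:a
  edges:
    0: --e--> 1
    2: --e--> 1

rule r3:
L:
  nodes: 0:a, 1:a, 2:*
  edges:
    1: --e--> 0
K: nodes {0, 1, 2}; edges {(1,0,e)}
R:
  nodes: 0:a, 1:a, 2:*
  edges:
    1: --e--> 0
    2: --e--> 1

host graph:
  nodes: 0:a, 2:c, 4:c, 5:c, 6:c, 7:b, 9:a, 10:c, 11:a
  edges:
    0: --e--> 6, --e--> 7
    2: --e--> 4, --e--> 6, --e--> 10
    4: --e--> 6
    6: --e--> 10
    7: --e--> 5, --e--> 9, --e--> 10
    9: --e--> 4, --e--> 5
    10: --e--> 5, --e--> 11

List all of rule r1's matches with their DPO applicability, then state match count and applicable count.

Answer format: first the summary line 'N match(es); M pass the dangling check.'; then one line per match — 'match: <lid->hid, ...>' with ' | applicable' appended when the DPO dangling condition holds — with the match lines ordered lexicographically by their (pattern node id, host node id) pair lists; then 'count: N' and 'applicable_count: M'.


6 match(es); 0 pass the dangling check.
match: 0->4, 1->9, 2->2, 3->6
match: 0->4, 1->9, 2->5, 3->6
match: 0->4, 1->9, 2->10, 3->6
match: 0->6, 1->0, 2->2, 3->10
match: 0->6, 1->0, 2->4, 3->10
match: 0->6, 1->0, 2->5, 3->10
count: 6
applicable_count: 0


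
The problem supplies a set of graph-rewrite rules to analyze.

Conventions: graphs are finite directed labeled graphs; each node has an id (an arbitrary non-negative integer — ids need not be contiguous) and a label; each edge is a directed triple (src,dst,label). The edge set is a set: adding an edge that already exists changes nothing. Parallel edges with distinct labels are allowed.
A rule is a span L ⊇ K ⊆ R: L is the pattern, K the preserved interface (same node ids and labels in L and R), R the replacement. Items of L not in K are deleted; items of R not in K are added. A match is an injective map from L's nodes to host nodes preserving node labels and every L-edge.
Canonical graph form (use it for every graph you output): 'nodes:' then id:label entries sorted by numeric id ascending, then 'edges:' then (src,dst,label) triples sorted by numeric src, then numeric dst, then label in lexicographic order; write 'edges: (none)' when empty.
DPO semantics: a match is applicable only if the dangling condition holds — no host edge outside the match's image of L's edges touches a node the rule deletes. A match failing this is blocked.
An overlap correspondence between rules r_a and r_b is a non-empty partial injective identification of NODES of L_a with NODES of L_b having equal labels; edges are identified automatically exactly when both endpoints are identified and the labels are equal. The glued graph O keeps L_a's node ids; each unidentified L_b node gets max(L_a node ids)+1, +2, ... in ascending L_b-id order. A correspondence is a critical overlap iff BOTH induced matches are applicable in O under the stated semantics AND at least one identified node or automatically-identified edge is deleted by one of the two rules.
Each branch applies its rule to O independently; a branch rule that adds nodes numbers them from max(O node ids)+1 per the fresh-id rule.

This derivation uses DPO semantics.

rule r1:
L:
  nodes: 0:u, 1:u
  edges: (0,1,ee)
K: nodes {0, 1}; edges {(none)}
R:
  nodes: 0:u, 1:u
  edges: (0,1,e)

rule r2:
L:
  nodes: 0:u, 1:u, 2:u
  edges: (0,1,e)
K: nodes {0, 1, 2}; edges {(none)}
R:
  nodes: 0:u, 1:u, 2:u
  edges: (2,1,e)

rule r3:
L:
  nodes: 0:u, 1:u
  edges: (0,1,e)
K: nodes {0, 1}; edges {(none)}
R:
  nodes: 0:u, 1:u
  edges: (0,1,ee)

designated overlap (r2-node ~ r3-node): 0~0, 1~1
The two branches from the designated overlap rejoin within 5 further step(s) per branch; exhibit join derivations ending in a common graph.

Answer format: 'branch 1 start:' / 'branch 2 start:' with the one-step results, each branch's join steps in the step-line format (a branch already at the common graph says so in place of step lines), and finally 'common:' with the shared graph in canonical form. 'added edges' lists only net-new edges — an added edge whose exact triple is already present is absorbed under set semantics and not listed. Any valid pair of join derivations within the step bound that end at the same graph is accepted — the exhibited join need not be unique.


branch 1 start:
nodes: 0:u, 1:u, 2:u
edges: (2,1,e)
branch 2 start:
nodes: 0:u, 1:u, 2:u
edges: (0,1,ee)
branch 1 step 1: rule r2; match: 0->2, 1->1, 2->0; deleted nodes (none); deleted edges (2,1,e); added nodes (none); added edges (0,1,e); result: nodes: 0:u, 1:u, 2:u edges: (0,1,e)
branch 2 step 1: rule r1; match: 0->0, 1->1; deleted nodes (none); deleted edges (0,1,ee); added nodes (none); added edges (0,1,e); result: nodes: 0:u, 1:u, 2:u edges: (0,1,e)
common:
nodes: 0:u, 1:u, 2:u
edges: (0,1,e)


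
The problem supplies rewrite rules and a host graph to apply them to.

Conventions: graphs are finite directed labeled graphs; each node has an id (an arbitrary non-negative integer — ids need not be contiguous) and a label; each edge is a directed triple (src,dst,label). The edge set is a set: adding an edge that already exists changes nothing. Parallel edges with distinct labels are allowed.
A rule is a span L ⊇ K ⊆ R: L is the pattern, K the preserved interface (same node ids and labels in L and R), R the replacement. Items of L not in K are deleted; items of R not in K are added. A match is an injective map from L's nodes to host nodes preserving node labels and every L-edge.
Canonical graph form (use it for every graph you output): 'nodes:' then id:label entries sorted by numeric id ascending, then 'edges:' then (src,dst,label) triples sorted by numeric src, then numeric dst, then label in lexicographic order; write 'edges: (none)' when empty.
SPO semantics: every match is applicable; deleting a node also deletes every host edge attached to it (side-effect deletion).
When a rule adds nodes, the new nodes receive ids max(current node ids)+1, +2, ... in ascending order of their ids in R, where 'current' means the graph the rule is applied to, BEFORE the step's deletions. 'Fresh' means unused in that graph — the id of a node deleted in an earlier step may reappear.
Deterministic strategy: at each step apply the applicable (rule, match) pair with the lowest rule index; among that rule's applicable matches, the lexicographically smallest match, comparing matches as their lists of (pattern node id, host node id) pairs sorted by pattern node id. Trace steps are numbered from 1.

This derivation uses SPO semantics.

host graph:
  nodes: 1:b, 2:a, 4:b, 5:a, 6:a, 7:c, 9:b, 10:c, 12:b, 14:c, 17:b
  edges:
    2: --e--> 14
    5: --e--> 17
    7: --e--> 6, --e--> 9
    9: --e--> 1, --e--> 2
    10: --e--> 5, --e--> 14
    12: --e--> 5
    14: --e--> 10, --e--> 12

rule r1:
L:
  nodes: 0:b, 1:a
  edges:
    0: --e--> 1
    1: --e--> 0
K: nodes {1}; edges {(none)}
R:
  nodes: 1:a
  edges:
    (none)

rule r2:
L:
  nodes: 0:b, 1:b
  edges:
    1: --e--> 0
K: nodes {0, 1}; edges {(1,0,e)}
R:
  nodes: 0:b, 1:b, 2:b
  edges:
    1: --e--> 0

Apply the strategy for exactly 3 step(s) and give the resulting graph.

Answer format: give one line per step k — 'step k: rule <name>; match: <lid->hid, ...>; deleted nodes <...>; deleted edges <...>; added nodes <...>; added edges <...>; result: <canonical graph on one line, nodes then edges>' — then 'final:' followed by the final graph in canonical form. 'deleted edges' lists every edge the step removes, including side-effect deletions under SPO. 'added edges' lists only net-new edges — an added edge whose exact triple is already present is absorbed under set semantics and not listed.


step 1: rule r2; match: 0->1, 1->9; deleted nodes (none); deleted edges (none); added nodes 18; added edges (none); result: nodes: 1:b, 2:a, 4:b, 5:a, 6:a, 7:c, 9:b, 10:c, 12:b, 14:c, 17:b, 18:b edges: (2,14,e); (5,17,e); (7,6,e); (7,9,e); (9,1,e); (9,2,e); (10,5,e); (10,14,e); (12,5,e); (14,10,e); (14,12,e)
step 2: rule r2; match: 0->1, 1->9; deleted nodes (none); deleted edges (none); added nodes 19; added edges (none); result: nodes: 1:b, 2:a, 4:b, 5:a, 6:a, 7:c, 9:b, 10:c, 12:b, 14:c, 17:b, 18:b, 19:b edges: (2,14,e); (5,17,e); (7,6,e); (7,9,e); (9,1,e); (9,2,e); (10,5,e); (10,14,e); (12,5,e); (14,10,e); (14,12,e)
step 3: rule r2; match: 0->1, 1->9; deleted nodes (none); deleted edges (none); added nodes 20; added edges (none); result: nodes: 1:b, 2:a, 4:b, 5:a, 6:a, 7:c, 9:b, 10:c, 12:b, 14:c, 17:b, 18:b, 19:b, 20:b edges: (2,14,e); (5,17,e); (7,6,e); (7,9,e); (9,1,e); (9,2,e); (10,5,e); (10,14,e); (12,5,e); (14,10,e); (14,12,e)
final:
nodes: 1:b, 2:a, 4:b, 5:a, 6:a, 7:c, 9:b, 10:c, 12:b, 14:c, 17:b, 18:b, 19:b, 20:b
edges: (2,14,e); (5,17,e); (7,6,e); (7,9,e); (9,1,e); (9,2,e); (10,5,e); (10,14,e); (12,5,e); (14,10,e); (14,12,e)


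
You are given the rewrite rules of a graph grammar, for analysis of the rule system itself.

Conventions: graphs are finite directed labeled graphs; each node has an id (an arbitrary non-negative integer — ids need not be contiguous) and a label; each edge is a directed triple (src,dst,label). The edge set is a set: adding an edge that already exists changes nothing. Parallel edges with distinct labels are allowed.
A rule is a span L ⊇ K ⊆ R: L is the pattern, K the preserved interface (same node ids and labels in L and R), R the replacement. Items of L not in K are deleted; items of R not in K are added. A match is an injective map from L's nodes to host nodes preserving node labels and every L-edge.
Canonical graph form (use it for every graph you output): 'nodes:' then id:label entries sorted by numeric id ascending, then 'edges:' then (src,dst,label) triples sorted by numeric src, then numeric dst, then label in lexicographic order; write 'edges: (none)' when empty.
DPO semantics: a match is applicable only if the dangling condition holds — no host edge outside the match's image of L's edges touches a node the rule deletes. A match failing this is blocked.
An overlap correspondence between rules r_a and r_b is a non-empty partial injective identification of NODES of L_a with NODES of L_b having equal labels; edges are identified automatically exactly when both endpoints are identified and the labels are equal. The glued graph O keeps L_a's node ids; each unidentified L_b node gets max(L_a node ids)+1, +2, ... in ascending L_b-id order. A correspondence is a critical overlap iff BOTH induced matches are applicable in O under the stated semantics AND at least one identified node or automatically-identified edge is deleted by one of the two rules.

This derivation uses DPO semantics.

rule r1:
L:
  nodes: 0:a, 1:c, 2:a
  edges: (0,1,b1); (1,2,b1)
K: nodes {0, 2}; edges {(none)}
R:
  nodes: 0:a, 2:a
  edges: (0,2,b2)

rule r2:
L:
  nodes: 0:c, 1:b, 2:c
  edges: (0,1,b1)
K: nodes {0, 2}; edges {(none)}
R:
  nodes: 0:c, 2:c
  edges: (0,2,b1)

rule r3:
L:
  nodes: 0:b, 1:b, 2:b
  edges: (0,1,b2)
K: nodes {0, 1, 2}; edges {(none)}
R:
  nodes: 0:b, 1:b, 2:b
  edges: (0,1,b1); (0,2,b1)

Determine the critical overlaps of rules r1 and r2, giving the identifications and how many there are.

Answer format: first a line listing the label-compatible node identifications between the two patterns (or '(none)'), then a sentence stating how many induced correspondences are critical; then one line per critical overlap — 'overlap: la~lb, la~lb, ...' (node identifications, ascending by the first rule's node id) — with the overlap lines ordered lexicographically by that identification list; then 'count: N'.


label-compatible node identifications between L(r1) and L(r2): 1~0, 1~2
1 of the induced correspondences is a critical overlap of r1 and r2.
overlap: 1~2
count: 1


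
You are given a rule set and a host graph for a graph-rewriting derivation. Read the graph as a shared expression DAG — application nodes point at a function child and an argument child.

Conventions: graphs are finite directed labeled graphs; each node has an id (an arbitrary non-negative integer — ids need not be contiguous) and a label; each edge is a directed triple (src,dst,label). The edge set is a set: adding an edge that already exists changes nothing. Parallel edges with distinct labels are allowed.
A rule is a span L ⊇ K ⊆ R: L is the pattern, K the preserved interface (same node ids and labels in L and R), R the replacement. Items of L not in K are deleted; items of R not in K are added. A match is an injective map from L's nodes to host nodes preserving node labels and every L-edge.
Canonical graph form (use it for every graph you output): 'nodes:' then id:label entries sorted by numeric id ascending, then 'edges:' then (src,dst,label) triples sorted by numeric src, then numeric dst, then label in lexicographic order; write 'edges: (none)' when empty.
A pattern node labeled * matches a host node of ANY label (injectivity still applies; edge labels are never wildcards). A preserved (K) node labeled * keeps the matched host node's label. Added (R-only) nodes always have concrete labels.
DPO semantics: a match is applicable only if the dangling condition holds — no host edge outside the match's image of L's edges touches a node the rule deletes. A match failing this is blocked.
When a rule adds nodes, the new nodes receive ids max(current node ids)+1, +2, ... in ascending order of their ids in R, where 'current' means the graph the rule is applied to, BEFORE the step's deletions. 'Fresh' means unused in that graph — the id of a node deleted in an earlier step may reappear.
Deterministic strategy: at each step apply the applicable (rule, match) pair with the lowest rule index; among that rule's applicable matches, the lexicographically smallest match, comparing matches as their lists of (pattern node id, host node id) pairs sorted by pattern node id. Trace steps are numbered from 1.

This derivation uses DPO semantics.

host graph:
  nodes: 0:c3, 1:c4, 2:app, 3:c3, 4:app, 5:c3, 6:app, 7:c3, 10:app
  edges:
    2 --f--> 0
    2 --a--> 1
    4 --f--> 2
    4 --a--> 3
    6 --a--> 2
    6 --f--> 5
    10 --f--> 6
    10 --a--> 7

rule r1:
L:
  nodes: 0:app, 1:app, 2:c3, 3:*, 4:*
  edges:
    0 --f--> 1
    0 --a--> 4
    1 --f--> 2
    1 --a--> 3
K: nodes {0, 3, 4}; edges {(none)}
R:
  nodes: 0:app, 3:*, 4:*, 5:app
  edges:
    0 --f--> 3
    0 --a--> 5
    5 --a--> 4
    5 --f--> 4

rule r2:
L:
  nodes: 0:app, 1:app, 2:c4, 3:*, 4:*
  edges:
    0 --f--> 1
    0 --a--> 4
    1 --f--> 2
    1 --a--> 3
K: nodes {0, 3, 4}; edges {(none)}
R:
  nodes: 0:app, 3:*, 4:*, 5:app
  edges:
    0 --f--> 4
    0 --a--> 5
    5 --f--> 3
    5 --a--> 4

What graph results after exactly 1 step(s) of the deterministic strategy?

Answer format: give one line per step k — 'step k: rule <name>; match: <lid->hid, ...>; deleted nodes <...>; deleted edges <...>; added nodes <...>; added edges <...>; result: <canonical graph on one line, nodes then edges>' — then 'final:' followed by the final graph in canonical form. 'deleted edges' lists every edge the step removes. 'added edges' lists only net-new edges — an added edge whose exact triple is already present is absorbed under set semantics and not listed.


step 1: rule r1; match: 0->10, 1->6, 2->5, 3->2, 4->7; deleted nodes 5, 6; deleted edges (6,2,a); (6,5,f); (10,6,f); (10,7,a); added nodes 11; added edges (10,2,f); (10,11,a); (11,7,a); (11,7,f); result: nodes: 0:c3, 1:c4, 2:app, 3:c3, 4:app, 7:c3, 10:app, 11:app edges: (2,0,f); (2,1,a); (4,2,f); (4,3,a); (10,2,f); (10,11,a); (11,7,a); (11,7,f)
final:
nodes: 0:c3, 1:c4, 2:app, 3:c3, 4:app, 7:c3, 10:app, 11:app
edges: (2,0,f); (2,1,a); (4,2,f); (4,3,a); (10,2,f); (10,11,a); (11,7,a); (11,7,f)


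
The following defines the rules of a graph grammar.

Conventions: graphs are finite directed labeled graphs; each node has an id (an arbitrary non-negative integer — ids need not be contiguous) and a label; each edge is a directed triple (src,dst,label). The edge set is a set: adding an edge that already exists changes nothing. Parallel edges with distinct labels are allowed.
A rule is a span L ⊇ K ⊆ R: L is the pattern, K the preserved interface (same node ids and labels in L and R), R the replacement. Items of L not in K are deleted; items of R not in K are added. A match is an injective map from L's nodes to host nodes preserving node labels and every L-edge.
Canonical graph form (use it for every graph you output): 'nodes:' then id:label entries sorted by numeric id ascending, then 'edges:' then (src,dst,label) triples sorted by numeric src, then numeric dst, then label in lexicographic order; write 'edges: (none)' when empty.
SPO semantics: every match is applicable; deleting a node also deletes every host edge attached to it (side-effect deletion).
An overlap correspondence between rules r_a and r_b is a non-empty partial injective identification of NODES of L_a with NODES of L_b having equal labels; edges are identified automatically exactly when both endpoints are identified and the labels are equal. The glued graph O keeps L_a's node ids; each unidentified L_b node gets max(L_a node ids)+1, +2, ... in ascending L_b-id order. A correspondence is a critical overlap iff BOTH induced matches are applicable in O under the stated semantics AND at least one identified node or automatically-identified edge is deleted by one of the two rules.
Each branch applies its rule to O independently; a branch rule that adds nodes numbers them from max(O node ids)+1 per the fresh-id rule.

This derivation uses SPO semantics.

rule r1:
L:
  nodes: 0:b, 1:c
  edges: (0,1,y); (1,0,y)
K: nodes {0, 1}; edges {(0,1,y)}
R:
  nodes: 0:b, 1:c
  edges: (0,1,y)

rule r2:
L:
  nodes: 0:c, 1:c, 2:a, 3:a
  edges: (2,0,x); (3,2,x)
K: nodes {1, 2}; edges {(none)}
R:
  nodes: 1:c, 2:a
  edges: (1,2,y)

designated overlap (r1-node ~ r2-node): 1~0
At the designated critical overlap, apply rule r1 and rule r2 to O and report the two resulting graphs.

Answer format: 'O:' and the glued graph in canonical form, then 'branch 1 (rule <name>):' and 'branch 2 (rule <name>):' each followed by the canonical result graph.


O:
nodes: 0:b, 1:c, 2:c, 3:a, 4:a
edges: (0,1,y); (1,0,y); (3,1,x); (4,3,x)
branch 1 (rule r1):
nodes: 0:b, 1:c, 2:c, 3:a, 4:a
edges: (0,1,y); (3,1,x); (4,3,x)
branch 2 (rule r2):
nodes: 0:b, 2:c, 3:a
edges: (2,3,y)


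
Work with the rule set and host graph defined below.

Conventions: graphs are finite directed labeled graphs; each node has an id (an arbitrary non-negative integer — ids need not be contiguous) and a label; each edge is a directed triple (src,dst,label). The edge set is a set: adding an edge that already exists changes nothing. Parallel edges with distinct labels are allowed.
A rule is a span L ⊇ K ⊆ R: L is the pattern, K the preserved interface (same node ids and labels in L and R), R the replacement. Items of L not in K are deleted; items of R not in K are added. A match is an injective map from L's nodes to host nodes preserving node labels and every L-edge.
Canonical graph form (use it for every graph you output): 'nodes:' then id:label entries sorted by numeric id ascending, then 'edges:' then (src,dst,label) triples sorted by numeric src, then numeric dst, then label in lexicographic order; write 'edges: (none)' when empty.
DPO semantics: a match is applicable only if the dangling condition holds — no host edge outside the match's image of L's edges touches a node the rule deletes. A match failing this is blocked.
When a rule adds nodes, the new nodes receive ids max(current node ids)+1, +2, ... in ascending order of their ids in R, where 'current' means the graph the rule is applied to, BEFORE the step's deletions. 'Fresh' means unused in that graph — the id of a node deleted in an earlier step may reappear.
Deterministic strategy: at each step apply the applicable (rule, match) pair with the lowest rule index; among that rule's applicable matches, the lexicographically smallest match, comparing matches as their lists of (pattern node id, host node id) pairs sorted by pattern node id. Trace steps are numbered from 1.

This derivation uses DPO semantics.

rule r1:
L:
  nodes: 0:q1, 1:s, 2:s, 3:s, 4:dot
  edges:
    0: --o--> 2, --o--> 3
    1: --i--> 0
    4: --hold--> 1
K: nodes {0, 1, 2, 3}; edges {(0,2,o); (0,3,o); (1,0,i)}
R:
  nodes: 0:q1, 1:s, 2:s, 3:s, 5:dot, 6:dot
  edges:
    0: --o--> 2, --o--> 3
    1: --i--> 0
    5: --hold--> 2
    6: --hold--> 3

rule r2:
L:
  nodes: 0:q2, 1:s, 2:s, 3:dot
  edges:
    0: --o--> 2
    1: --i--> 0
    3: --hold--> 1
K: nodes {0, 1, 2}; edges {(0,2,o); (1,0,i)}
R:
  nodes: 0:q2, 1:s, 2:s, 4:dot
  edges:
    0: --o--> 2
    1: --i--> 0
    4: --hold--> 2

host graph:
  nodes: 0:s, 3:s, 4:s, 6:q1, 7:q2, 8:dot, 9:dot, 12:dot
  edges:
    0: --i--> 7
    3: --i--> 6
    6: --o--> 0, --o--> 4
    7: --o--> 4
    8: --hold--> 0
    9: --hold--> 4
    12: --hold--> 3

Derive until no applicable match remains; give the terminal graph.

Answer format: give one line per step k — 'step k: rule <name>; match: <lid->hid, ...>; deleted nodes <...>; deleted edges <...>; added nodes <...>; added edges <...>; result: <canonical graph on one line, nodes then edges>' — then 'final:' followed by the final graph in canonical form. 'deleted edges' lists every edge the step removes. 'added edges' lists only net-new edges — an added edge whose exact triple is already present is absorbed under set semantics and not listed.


step 1: rule r1; match: 0->6, 1->3, 2->0, 3->4, 4->12; deleted nodes 12; deleted edges (12,3,hold); added nodes 13, 14; added edges (13,0,hold); (14,4,hold); result: nodes: 0:s, 3:s, 4:s, 6:q1, 7:q2, 8:dot, 9:dot, 13:dot, 14:dot edges: (0,7,i); (3,6,i); (6,0,o); (6,4,o); (7,4,o); (8,0,hold); (9,4,hold); (13,0,hold); (14,4,hold)
step 2: rule r2; match: 0->7, 1->0, 2->4, 3->8; deleted nodes 8; deleted edges (8,0,hold); added nodes 15; added edges (15,4,hold); result: nodes: 0:s, 3:s, 4:s, 6:q1, 7:q2, 9:dot, 13:dot, 14:dot, 15:dot edges: (0,7,i); (3,6,i); (6,0,o); (6,4,o); (7,4,o); (9,4,hold); (13,0,hold); (14,4,hold); (15,4,hold)
step 3: rule r2; match: 0->7, 1->0, 2->4, 3->13; deleted nodes 13; deleted edges (13,0,hold); added nodes 16; added edges (16,4,hold); result: nodes: 0:s, 3:s, 4:s, 6:q1, 7:q2, 9:dot, 14:dot, 15:dot, 16:dot edges: (0,7,i); (3,6,i); (6,0,o); (6,4,o); (7,4,o); (9,4,hold); (14,4,hold); (15,4,hold); (16,4,hold)
final:
nodes: 0:s, 3:s, 4:s, 6:q1, 7:q2, 9:dot, 14:dot, 15:dot, 16:dot
edges: (0,7,i); (3,6,i); (6,0,o); (6,4,o); (7,4,o); (9,4,hold); (14,4,hold); (15,4,hold); (16,4,hold)


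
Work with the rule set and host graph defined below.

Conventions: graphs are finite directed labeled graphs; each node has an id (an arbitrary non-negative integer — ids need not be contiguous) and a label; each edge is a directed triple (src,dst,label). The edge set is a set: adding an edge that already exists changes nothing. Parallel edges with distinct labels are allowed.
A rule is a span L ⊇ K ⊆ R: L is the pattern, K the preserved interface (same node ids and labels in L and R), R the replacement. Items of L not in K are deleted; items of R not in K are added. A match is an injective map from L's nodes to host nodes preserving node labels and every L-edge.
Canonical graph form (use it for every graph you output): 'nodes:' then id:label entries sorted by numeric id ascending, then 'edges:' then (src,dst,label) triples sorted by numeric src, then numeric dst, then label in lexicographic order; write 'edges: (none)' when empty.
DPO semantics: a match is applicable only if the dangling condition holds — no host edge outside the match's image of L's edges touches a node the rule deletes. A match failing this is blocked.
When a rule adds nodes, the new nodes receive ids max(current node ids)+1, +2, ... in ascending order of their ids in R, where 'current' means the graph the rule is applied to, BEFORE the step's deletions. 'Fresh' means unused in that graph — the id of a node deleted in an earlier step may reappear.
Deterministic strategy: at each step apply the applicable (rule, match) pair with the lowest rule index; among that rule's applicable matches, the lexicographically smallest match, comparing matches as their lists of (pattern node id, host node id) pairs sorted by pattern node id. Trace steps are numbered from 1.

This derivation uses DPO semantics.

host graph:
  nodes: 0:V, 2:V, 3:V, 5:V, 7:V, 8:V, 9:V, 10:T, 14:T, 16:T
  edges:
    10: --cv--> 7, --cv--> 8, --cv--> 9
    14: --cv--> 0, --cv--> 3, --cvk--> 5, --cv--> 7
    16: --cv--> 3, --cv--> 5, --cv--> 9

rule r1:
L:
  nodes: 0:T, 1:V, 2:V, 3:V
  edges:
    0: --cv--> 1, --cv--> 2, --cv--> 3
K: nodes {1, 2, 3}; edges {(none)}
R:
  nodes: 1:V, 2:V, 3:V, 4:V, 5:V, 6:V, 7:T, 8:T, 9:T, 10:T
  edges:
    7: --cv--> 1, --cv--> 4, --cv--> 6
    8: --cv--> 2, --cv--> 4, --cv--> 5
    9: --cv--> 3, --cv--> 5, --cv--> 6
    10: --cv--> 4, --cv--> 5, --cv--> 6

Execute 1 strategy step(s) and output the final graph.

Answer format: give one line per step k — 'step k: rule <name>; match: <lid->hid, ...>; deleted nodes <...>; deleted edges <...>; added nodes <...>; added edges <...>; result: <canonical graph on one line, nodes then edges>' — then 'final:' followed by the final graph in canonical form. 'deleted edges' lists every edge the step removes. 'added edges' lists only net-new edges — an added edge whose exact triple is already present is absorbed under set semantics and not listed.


step 1: rule r1; match: 0->10, 1->7, 2->8, 3->9; deleted nodes 10; deleted edges (10,7,cv); (10,8,cv); (10,9,cv); added nodes 17, 18, 19, 20, 21, 22, 23; added edges (20,7,cv); (20,17,cv); (20,19,cv); (21,8,cv); (21,17,cv); (21,18,cv); (22,9,cv); (22,18,cv); (22,19,cv); (23,17,cv); (23,18,cv); (23,19,cv); result: nodes: 0:V, 2:V, 3:V, 5:V, 7:V, 8:V, 9:V, 14:T, 16:T, 17:V, 18:V, 19:V, 20:T, 21:T, 22:T, 23:T edges: (14,0,cv); (14,3,cv); (14,5,cvk); (14,7,cv); (16,3,cv); (16,5,cv); (16,9,cv); (20,7,cv); (20,17,cv); (20,19,cv); (21,8,cv); (21,17,cv); (21,18,cv); (22,9,cv); (22,18,cv); (22,19,cv); (23,17,cv); (23,18,cv); (23,19,cv)
final:
nodes: 0:V, 2:V, 3:V, 5:V, 7:V, 8:V, 9:V, 14:T, 16:T, 17:V, 18:V, 19:V, 20:T, 21:T, 22:T, 23:T
edges: (14,0,cv); (14,3,cv); (14,5,cvk); (14,7,cv); (16,3,cv); (16,5,cv); (16,9,cv); (20,7,cv); (20,17,cv); (20,19,cv); (21,8,cv); (21,17,cv); (21,18,cv); (22,9,cv); (22,18,cv); (22,19,cv); (23,17,cv); (23,18,cv); (23,19,cv)
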